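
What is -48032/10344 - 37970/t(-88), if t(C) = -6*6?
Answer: 8146511/7758 ≈ 1050.1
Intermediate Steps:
t(C) = -36
-48032/10344 - 37970/t(-88) = -48032/10344 - 37970/(-36) = -48032*1/10344 - 37970*(-1/36) = -6004/1293 + 18985/18 = 8146511/7758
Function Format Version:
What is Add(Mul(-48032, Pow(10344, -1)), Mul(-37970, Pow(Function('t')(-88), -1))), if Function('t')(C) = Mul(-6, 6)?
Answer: Rational(8146511, 7758) ≈ 1050.1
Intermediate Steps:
Function('t')(C) = -36
Add(Mul(-48032, Pow(10344, -1)), Mul(-37970, Pow(Function('t')(-88), -1))) = Add(Mul(-48032, Pow(10344, -1)), Mul(-37970, Pow(-36, -1))) = Add(Mul(-48032, Rational(1, 10344)), Mul(-37970, Rational(-1, 36))) = Add(Rational(-6004, 1293), Rational(18985, 18)) = Rational(8146511, 7758)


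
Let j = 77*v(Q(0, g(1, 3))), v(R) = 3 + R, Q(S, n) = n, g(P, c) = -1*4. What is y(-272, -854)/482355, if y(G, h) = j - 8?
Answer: -17/96471 ≈ -0.00017622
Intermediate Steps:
g(P, c) = -4
j = -77 (j = 77*(3 - 4) = 77*(-1) = -77)
y(G, h) = -85 (y(G, h) = -77 - 8 = -85)
y(-272, -854)/482355 = -85/482355 = -85*1/482355 = -17/96471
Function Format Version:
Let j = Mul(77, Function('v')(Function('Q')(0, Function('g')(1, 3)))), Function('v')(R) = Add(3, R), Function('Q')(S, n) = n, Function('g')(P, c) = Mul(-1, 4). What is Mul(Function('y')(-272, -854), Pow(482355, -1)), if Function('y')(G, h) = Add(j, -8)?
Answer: Rational(-17, 96471) ≈ -0.00017622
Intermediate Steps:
Function('g')(P, c) = -4
j = -77 (j = Mul(77, Add(3, -4)) = Mul(77, -1) = -77)
Function('y')(G, h) = -85 (Function('y')(G, h) = Add(-77, -8) = -85)
Mul(Function('y')(-272, -854), Pow(482355, -1)) = Mul(-85, Pow(482355, -1)) = Mul(-85, Rational(1, 482355)) = Rational(-17, 96471)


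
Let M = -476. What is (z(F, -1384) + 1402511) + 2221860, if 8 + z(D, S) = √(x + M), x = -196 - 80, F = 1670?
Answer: 3624363 + 4*I*√47 ≈ 3.6244e+6 + 27.423*I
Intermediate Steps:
x = -276
z(D, S) = -8 + 4*I*√47 (z(D, S) = -8 + √(-276 - 476) = -8 + √(-752) = -8 + 4*I*√47)
(z(F, -1384) + 1402511) + 2221860 = ((-8 + 4*I*√47) + 1402511) + 2221860 = (1402503 + 4*I*√47) + 2221860 = 3624363 + 4*I*√47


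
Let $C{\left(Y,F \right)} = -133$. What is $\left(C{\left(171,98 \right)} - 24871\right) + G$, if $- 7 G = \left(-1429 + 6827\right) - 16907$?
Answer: $- \frac{163519}{7} \approx -23360.0$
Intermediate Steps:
$G = \frac{11509}{7}$ ($G = - \frac{\left(-1429 + 6827\right) - 16907}{7} = - \frac{5398 - 16907}{7} = \left(- \frac{1}{7}\right) \left(-11509\right) = \frac{11509}{7} \approx 1644.1$)
$\left(C{\left(171,98 \right)} - 24871\right) + G = \left(-133 - 24871\right) + \frac{11509}{7} = -25004 + \frac{11509}{7} = - \frac{163519}{7}$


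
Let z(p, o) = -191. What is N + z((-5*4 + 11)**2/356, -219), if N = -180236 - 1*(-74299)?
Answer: -106128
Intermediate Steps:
N = -105937 (N = -180236 + 74299 = -105937)
N + z((-5*4 + 11)**2/356, -219) = -105937 - 191 = -106128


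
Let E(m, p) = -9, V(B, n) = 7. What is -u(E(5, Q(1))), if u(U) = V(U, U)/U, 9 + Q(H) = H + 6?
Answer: 7/9 ≈ 0.77778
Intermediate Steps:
Q(H) = -3 + H (Q(H) = -9 + (H + 6) = -9 + (6 + H) = -3 + H)
u(U) = 7/U
-u(E(5, Q(1))) = -7/(-9) = -7*(-1)/9 = -1*(-7/9) = 7/9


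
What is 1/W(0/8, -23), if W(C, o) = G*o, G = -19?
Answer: 1/437 ≈ 0.0022883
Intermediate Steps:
W(C, o) = -19*o
1/W(0/8, -23) = 1/(-19*(-23)) = 1/437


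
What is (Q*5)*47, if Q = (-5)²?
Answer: 5875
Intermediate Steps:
Q = 25
(Q*5)*47 = (25*5)*47 = 125*47 = 5875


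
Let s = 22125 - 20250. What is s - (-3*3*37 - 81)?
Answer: 2289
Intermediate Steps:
s = 1875
s - (-3*3*37 - 81) = 1875 - (-3*3*37 - 81) = 1875 - (-9*37 - 81) = 1875 - (-333 - 81) = 1875 - 1*(-414) = 1875 + 414 = 2289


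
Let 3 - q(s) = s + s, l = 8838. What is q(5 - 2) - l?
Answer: -8841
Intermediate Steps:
q(s) = 3 - 2*s (q(s) = 3 - (s + s) = 3 - 2*s)
q(5 - 2) - l = (3 - 2*(5 - 2)) - 1*8838 = (3 - 2*3) - 8838 = (3 - 6) - 8838 = -3 - 8838 = -8841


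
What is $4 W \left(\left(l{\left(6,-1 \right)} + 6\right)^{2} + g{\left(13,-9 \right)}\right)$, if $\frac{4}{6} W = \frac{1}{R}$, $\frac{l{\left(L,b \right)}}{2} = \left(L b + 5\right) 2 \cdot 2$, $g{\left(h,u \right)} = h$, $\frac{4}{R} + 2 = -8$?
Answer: $-255$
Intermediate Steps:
$R = - \frac{2}{5}$ ($R = \frac{4}{-2 - 8} = \frac{4}{-10} = 4 \left(- \frac{1}{10}\right) = - \frac{2}{5} \approx -0.4$)
$l{\left(L,b \right)} = 40 + 8 L b$ ($l{\left(L,b \right)} = 2 \left(L b + 5\right) 2 \cdot 2 = 2 \left(5 + L b\right) 2 \cdot 2 = 2 \left(10 + 2 L b\right) 2 = 2 \left(20 + 4 L b\right) = 40 + 8 L b$)
$W = - \frac{15}{4}$ ($W = \frac{3}{2 \left(- \frac{2}{5}\right)} = \frac{3}{2} \left(- \frac{5}{2}\right) = - \frac{15}{4} \approx -3.75$)
$4 W \left(\left(l{\left(6,-1 \right)} + 6\right)^{2} + g{\left(13,-9 \right)}\right) = 4 \left(- \frac{15}{4}\right) \left(\left(\left(40 + 8 \cdot 6 \left(-1\right)\right) + 6\right)^{2} + 13\right) = - 15 \left(\left(\left(40 - 48\right) + 6\right)^{2} + 13\right) = - 15 \left(\left(-8 + 6\right)^{2} + 13\right) = - 15 \left(\left(-2\right)^{2} + 13\right) = - 15 \left(4 + 13\right) = \left(-15\right) 17 = -255$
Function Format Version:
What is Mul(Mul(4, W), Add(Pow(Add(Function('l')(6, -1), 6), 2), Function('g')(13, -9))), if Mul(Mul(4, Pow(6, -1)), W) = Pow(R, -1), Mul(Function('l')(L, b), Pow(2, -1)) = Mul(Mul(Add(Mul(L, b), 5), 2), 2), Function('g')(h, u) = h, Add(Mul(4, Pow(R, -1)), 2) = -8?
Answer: -255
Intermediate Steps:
R = Rational(-2, 5) (R = Mul(4, Pow(Add(-2, -8), -1)) = Mul(4, Pow(-10, -1)) = Mul(4, Rational(-1, 10)) = Rational(-2, 5) ≈ -0.40000)
Function('l')(L, b) = Add(40, Mul(8, L, b)) (Function('l')(L, b) = Mul(2, Mul(Mul(Add(Mul(L, b), 5), 2), 2)) = Mul(2, Mul(Mul(Add(5, Mul(L, b)), 2), 2)) = Mul(2, Mul(Add(10, Mul(2, L, b)), 2)) = Mul(2, Add(20, Mul(4, L, b))) = Add(40, Mul(8, L, b)))
W = Rational(-15, 4) (W = Mul(Rational(3, 2), Pow(Rational(-2, 5), -1)) = Mul(Rational(3, 2), Rational(-5, 2)) = Rational(-15, 4) ≈ -3.7500)
Mul(Mul(4, W), Add(Pow(Add(Function('l')(6, -1), 6), 2), Function('g')(13, -9))) = Mul(Mul(4, Rational(-15, 4)), Add(Pow(Add(Add(40, Mul(8, 6, -1)), 6), 2), 13)) = Mul(-15, Add(Pow(Add(Add(40, -48), 6), 2), 13)) = Mul(-15, Add(Pow(Add(-8, 6), 2), 13)) = Mul(-15, Add(Pow(-2, 2), 13)) = Mul(-15, Add(4, 13)) = Mul(-15, 17) = -255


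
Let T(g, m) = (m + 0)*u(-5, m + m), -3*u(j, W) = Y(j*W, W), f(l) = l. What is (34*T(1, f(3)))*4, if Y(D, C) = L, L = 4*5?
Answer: -2720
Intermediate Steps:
L = 20
Y(D, C) = 20
u(j, W) = -20/3 (u(j, W) = -1/3*20 = -20/3)
T(g, m) = -20*m/3 (T(g, m) = (m + 0)*(-20/3) = m*(-20/3) = -20*m/3)
(34*T(1, f(3)))*4 = (34*(-20/3*3))*4 = (34*(-20))*4 = -680*4 = -2720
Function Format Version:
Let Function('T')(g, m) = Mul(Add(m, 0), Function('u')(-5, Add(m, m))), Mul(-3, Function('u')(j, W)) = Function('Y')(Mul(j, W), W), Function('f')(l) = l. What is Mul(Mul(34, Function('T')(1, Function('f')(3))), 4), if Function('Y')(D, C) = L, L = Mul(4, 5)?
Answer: -2720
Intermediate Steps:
L = 20
Function('Y')(D, C) = 20
Function('u')(j, W) = Rational(-20, 3) (Function('u')(j, W) = Mul(Rational(-1, 3), 20) = Rational(-20, 3))
Function('T')(g, m) = Mul(Rational(-20, 3), m) (Function('T')(g, m) = Mul(Add(m, 0), Rational(-20, 3)) = Mul(m, Rational(-20, 3)) = Mul(Rational(-20, 3), m))
Mul(Mul(34, Function('T')(1, Function('f')(3))), 4) = Mul(Mul(34, Mul(Rational(-20, 3), 3)), 4) = Mul(Mul(34, -20), 4) = Mul(-680, 4) = -2720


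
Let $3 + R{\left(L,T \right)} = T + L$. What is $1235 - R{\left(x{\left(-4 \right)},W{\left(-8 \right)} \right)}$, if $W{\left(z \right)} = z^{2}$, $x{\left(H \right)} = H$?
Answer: $1178$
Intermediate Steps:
$R{\left(L,T \right)} = -3 + L + T$ ($R{\left(L,T \right)} = -3 + \left(T + L\right) = -3 + \left(L + T\right) = -3 + L + T$)
$1235 - R{\left(x{\left(-4 \right)},W{\left(-8 \right)} \right)} = 1235 - \left(-3 - 4 + \left(-8\right)^{2}\right) = 1235 - \left(-3 - 4 + 64\right) = 1235 - 57 = 1178$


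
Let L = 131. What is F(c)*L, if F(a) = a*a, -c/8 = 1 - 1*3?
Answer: 33536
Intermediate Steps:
c = 16 (c = -8*(1 - 1*3) = -8*(1 - 3) = -8*(-2) = 16)
F(a) = a²
F(c)*L = 16²*131 = 256*131 = 33536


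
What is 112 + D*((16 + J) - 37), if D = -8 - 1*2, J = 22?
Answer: 102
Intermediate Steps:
D = -10 (D = -8 - 2 = -10)
112 + D*((16 + J) - 37) = 112 - 10*((16 + 22) - 37) = 112 - 10*(38 - 37) = 112 - 10*1 = 112 - 10 = 102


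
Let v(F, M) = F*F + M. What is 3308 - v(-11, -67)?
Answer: 3254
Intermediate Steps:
v(F, M) = M + F² (v(F, M) = F² + M = M + F²)
3308 - v(-11, -67) = 3308 - (-67 + (-11)²) = 3308 - (-67 + 121) = 3308 - 1*54 = 3308 - 54 = 3254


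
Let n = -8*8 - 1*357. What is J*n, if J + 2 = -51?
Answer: 22313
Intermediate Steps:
J = -53 (J = -2 - 51 = -53)
n = -421 (n = -64 - 357 = -421)
J*n = -53*(-421) = 22313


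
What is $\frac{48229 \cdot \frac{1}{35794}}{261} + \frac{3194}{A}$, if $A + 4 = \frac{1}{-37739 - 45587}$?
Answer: $- \frac{2486356388000251}{3113813303370} \approx -798.49$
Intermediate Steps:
$A = - \frac{333305}{83326}$ ($A = -4 + \frac{1}{-37739 - 45587} = -4 + \frac{1}{-83326} = -4 - \frac{1}{83326} = - \frac{333305}{83326} \approx -4.0$)
$\frac{48229 \cdot \frac{1}{35794}}{261} + \frac{3194}{A} = \frac{48229 \cdot \frac{1}{35794}}{261} + \frac{3194}{- \frac{333305}{83326}} = 48229 \cdot \frac{1}{35794} \cdot \frac{1}{261} + 3194 \left(- \frac{83326}{333305}\right) = \frac{48229}{35794} \cdot \frac{1}{261} - \frac{266143244}{333305} = \frac{48229}{9342234} - \frac{266143244}{333305} = - \frac{2486356388000251}{3113813303370}$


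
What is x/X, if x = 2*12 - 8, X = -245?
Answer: -16/245 ≈ -0.065306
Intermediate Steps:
x = 16 (x = 24 - 8 = 16)
x/X = 16/(-245) = 16*(-1/245) = -16/245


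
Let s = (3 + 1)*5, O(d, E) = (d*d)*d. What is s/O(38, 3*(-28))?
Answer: 5/13718 ≈ 0.00036448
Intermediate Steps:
O(d, E) = d**3 (O(d, E) = d**2*d = d**3)
s = 20 (s = 4*5 = 20)
s/O(38, 3*(-28)) = 20/(38**3) = 20/54872 = 20*(1/54872) = 5/13718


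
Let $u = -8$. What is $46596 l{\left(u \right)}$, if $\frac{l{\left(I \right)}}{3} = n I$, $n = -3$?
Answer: $3354912$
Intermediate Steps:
$l{\left(I \right)} = - 9 I$ ($l{\left(I \right)} = 3 \left(- 3 I\right) = - 9 I$)
$46596 l{\left(u \right)} = 46596 \left(\left(-9\right) \left(-8\right)\right) = 46596 \cdot 72 = 3354912$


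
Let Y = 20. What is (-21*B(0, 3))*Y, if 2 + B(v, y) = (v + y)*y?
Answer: -2940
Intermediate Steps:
B(v, y) = -2 + y*(v + y) (B(v, y) = -2 + (v + y)*y = -2 + y*(v + y))
(-21*B(0, 3))*Y = -21*(-2 + 3² + 0*3)*20 = -21*(-2 + 9 + 0)*20 = -21*7*20 = -147*20 = -2940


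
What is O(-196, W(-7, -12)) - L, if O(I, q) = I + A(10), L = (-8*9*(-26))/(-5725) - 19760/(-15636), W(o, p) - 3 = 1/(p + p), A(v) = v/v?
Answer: -4384873727/22379025 ≈ -195.94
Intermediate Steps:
A(v) = 1
W(o, p) = 3 + 1/(2*p) (W(o, p) = 3 + 1/(p + p) = 3 + 1/(2*p))
L = 20963852/22379025 (L = -72*(-26)*(-1/5725) - 19760*(-1/15636) = 1872*(-1/5725) + 4940/3909 = -1872/5725 + 4940/3909 = 20963852/22379025 ≈ 0.93676)
O(I, q) = 1 + I (O(I, q) = I + 1 = 1 + I)
O(-196, W(-7, -12)) - L = (1 - 196) - 1*20963852/22379025 = -195 - 20963852/22379025 = -4384873727/22379025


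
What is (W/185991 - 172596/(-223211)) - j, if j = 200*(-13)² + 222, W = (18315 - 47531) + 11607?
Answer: -1412403225870085/41515237101 ≈ -34021.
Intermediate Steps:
W = -17609 (W = -29216 + 11607 = -17609)
j = 34022 (j = 200*169 + 222 = 33800 + 222 = 34022)
(W/185991 - 172596/(-223211)) - j = (-17609/185991 - 172596/(-223211)) - 1*34022 = (-17609*1/185991 - 172596*(-1/223211)) - 34022 = (-17609/185991 + 172596/223211) - 34022 = 28170780137/41515237101 - 34022 = -1412403225870085/41515237101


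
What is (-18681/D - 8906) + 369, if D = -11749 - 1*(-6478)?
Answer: -14993282/1757 ≈ -8533.5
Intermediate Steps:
D = -5271 (D = -11749 + 6478 = -5271)
(-18681/D - 8906) + 369 = (-18681/(-5271) - 8906) + 369 = (-18681*(-1/5271) - 8906) + 369 = (6227/1757 - 8906) + 369 = -15641615/1757 + 369 = -14993282/1757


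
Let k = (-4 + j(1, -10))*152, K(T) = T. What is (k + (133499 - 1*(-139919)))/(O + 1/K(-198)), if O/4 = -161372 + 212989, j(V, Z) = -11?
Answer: 53685324/40880663 ≈ 1.3132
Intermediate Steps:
k = -2280 (k = (-4 - 11)*152 = -15*152 = -2280)
O = 206468 (O = 4*(-161372 + 212989) = 4*51617 = 206468)
(k + (133499 - 1*(-139919)))/(O + 1/K(-198)) = (-2280 + (133499 - 1*(-139919)))/(206468 + 1/(-198)) = (-2280 + (133499 + 139919))/(206468 - 1/198) = (-2280 + 273418)/(40880663/198) = 271138*(198/40880663) = 53685324/40880663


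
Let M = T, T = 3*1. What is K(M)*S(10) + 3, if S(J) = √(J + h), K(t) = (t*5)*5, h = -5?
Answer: 3 + 75*√5 ≈ 170.71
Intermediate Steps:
T = 3
M = 3
K(t) = 25*t (K(t) = (5*t)*5 = 25*t)
S(J) = √(-5 + J) (S(J) = √(J - 5) = √(-5 + J))
K(M)*S(10) + 3 = (25*3)*√(-5 + 10) + 3 = 75*√5 + 3 = 3 + 75*√5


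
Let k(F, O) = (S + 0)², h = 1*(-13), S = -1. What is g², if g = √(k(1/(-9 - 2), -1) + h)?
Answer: -12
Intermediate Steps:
h = -13
k(F, O) = 1 (k(F, O) = (-1 + 0)² = (-1)² = 1)
g = 2*I*√3 (g = √(1 - 13) = √(-12) = 2*I*√3 ≈ 3.4641*I)
g² = (2*I*√3)² = -12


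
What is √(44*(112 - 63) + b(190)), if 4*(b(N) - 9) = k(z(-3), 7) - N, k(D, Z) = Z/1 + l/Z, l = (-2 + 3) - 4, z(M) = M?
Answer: √103838/7 ≈ 46.034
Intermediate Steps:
l = -3 (l = 1 - 4 = -3)
k(D, Z) = Z - 3/Z (k(D, Z) = Z/1 - 3/Z = Z*1 - 3/Z = Z - 3/Z)
b(N) = 149/14 - N/4 (b(N) = 9 + ((7 - 3/7) - N)/4 = 9 + (46/7 - N)/4 = 9 + (23/14 - N/4) = 149/14 - N/4)
√(44*(112 - 63) + b(190)) = √(44*(112 - 63) + (149/14 - ¼*190)) = √(44*49 + (149/14 - 95/2)) = √(2156 - 258/7) = √(14834/7) = √103838/7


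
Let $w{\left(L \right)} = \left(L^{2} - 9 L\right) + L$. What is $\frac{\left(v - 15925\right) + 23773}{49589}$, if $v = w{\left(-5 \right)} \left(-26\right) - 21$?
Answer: $\frac{361}{2917} \approx 0.12376$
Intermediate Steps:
$w{\left(L \right)} = L^{2} - 8 L$
$v = -1711$ ($v = - 5 \left(-8 - 5\right) \left(-26\right) - 21 = \left(-5\right) \left(-13\right) \left(-26\right) - 21 = 65 \left(-26\right) - 21 = -1690 - 21 = -1711$)
$\frac{\left(v - 15925\right) + 23773}{49589} = \frac{\left(-1711 - 15925\right) + 23773}{49589} = \left(-17636 + 23773\right) \frac{1}{49589} = 6137 \cdot \frac{1}{49589} = \frac{361}{2917}$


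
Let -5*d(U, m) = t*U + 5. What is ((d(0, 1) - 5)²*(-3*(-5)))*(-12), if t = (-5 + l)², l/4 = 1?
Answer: -6480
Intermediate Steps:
l = 4 (l = 4*1 = 4)
t = 1 (t = (-5 + 4)² = (-1)² = 1)
d(U, m) = -1 - U/5 (d(U, m) = -(1*U + 5)/5 = -(U + 5)/5 = -(5 + U)/5 = -1 - U/5)
((d(0, 1) - 5)²*(-3*(-5)))*(-12) = (((-1 - ⅕*0) - 5)²*(-3*(-5)))*(-12) = (((-1 + 0) - 5)²*15)*(-12) = ((-1 - 5)²*15)*(-12) = ((-6)²*15)*(-12) = (36*15)*(-12) = 540*(-12) = -6480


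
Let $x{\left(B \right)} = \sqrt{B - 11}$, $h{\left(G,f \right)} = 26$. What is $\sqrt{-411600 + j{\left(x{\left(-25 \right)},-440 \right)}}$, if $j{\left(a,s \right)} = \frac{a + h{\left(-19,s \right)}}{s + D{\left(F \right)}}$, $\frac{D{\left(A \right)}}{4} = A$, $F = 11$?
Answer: $\frac{\sqrt{-1792929886 - 66 i}}{66} \approx 1.1808 \cdot 10^{-5} - 641.56 i$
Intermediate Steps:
$D{\left(A \right)} = 4 A$
$x{\left(B \right)} = \sqrt{-11 + B}$
$j{\left(a,s \right)} = \frac{26 + a}{44 + s}$ ($j{\left(a,s \right)} = \frac{a + 26}{s + 4 \cdot 11} = \frac{26 + a}{s + 44} = \frac{26 + a}{44 + s}$)
$\sqrt{-411600 + j{\left(x{\left(-25 \right)},-440 \right)}} = \sqrt{-411600 + \frac{26 + \sqrt{-11 - 25}}{44 - 440}} = \sqrt{-411600 + \frac{26 + \sqrt{-36}}{-396}} = \sqrt{-411600 - \frac{26 + 6 i}{396}} = \sqrt{-411600 - \left(\frac{13}{198} + \frac{i}{66}\right)} = \sqrt{- \frac{81496813}{198} - \frac{i}{66}}$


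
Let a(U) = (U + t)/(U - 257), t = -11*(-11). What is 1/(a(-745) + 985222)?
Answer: 167/164532178 ≈ 1.0150e-6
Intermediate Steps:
t = 121
a(U) = (121 + U)/(-257 + U) (a(U) = (U + 121)/(U - 257) = (121 + U)/(-257 + U))
1/(a(-745) + 985222) = 1/((121 - 745)/(-257 - 745) + 985222) = 1/(-624/(-1002) + 985222) = 1/(-1/1002*(-624) + 985222) = 1/(104/167 + 985222) = 1/(164532178/167) = 167/164532178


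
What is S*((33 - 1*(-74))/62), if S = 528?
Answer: 28248/31 ≈ 911.23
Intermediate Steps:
S*((33 - 1*(-74))/62) = 528*((33 - 1*(-74))/62) = 528*((33 + 74)*(1/62)) = 528*(107*(1/62)) = 528*(107/62) = 28248/31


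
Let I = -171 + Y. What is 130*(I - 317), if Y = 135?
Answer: -45890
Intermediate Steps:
I = -36 (I = -171 + 135 = -36)
130*(I - 317) = 130*(-36 - 317) = 130*(-353) = -45890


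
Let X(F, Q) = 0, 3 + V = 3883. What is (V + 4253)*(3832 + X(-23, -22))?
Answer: 31165656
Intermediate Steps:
V = 3880 (V = -3 + 3883 = 3880)
(V + 4253)*(3832 + X(-23, -22)) = (3880 + 4253)*(3832 + 0) = 8133*3832 = 31165656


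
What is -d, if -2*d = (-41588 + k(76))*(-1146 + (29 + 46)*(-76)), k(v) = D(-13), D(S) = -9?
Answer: 142386531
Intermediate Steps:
k(v) = -9
d = -142386531 (d = -(-41588 - 9)*(-1146 + (29 + 46)*(-76))/2 = -(-41597)*(-1146 + 75*(-76))/2 = -(-41597)*(-1146 - 5700)/2 = -(-41597)*(-6846)/2 = -1/2*284773062 = -142386531)
-d = -1*(-142386531) = 142386531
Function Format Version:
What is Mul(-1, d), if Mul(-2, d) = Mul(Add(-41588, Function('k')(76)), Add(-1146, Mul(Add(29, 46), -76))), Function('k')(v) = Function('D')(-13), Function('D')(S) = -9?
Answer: 142386531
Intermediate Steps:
Function('k')(v) = -9
d = -142386531 (d = Mul(Rational(-1, 2), Mul(Add(-41588, -9), Add(-1146, Mul(Add(29, 46), -76)))) = Mul(Rational(-1, 2), Mul(-41597, Add(-1146, Mul(75, -76)))) = Mul(Rational(-1, 2), Mul(-41597, Add(-1146, -5700))) = Mul(Rational(-1, 2), Mul(-41597, -6846)) = Mul(Rational(-1, 2), 284773062) = -142386531)
Mul(-1, d) = Mul(-1, -142386531) = 142386531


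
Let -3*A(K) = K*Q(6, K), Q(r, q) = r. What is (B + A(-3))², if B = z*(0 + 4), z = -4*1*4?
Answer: 3364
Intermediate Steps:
A(K) = -2*K (A(K) = -K*6/3 = -2*K)
z = -16 (z = -4*4 = -16)
B = -64 (B = -16*(0 + 4) = -16*4 = -64)
(B + A(-3))² = (-64 - 2*(-3))² = (-64 + 6)² = (-58)² = 3364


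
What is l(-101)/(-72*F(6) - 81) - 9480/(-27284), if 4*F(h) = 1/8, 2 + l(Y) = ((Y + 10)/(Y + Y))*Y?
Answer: 2085200/2271393 ≈ 0.91803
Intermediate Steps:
l(Y) = 3 + Y/2 (l(Y) = -2 + ((Y + 10)/(Y + Y))*Y = -2 + ((10 + Y)/((2*Y)))*Y = -2 + ((10 + Y)*(1/(2*Y)))*Y = -2 + ((10 + Y)/(2*Y))*Y = -2 + (5 + Y/2) = 3 + Y/2)
F(h) = 1/32 (F(h) = (1/4)/8 = (1/4)*(1/8) = 1/32)
l(-101)/(-72*F(6) - 81) - 9480/(-27284) = (3 + (1/2)*(-101))/(-72*1/32 - 81) - 9480/(-27284) = (3 - 101/2)/(-9/4 - 81) - 9480*(-1/27284) = -95/(2*(-333/4)) + 2370/6821 = -95/2*(-4/333) + 2370/6821 = 190/333 + 2370/6821 = 2085200/2271393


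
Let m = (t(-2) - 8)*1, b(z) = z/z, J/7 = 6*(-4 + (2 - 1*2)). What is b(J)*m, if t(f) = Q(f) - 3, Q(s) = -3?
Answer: -14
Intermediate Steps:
t(f) = -6 (t(f) = -3 - 3 = -6)
J = -168 (J = 7*(6*(-4 + (2 - 1*2))) = 7*(6*(-4 + (2 - 2))) = 7*(6*(-4 + 0)) = 7*(6*(-4)) = 7*(-24) = -168)
b(z) = 1
m = -14 (m = (-6 - 8)*1 = -14*1 = -14)
b(J)*m = 1*(-14) = -14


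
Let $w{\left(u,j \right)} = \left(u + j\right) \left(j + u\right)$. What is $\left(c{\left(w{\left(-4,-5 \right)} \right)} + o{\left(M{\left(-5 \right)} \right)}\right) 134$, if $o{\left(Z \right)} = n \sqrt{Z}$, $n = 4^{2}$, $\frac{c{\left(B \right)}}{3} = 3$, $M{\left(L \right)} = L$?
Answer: $1206 + 2144 i \sqrt{5} \approx 1206.0 + 4794.1 i$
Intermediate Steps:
$w{\left(u,j \right)} = \left(j + u\right)^{2}$ ($w{\left(u,j \right)} = \left(j + u\right) \left(j + u\right) = \left(j + u\right)^{2}$)
$c{\left(B \right)} = 9$ ($c{\left(B \right)} = 3 \cdot 3 = 9$)
$n = 16$
$o{\left(Z \right)} = 16 \sqrt{Z}$
$\left(c{\left(w{\left(-4,-5 \right)} \right)} + o{\left(M{\left(-5 \right)} \right)}\right) 134 = \left(9 + 16 \sqrt{-5}\right) 134 = \left(9 + 16 i \sqrt{5}\right) 134 = 1206 + 2144 i \sqrt{5}$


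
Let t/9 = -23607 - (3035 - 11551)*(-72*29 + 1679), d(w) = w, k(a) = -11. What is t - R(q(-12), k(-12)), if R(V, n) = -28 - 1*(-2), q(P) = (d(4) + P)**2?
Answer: -31559833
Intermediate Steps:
q(P) = (4 + P)**2
R(V, n) = -26 (R(V, n) = -28 + 2 = -26)
t = -31559859 (t = 9*(-23607 - (3035 - 11551)*(-72*29 + 1679)) = 9*(-23607 - (-8516)*(-2088 + 1679)) = 9*(-23607 - (-8516)*(-409)) = 9*(-23607 - 1*3483044) = 9*(-23607 - 3483044) = 9*(-3506651) = -31559859)
t - R(q(-12), k(-12)) = -31559859 - 1*(-26) = -31559859 + 26 = -31559833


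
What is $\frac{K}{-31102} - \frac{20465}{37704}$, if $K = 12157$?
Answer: $- \frac{547434979}{586334904} \approx -0.93366$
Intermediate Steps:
$\frac{K}{-31102} - \frac{20465}{37704} = \frac{12157}{-31102} - \frac{20465}{37704} = 12157 \left(- \frac{1}{31102}\right) - \frac{20465}{37704} = - \frac{12157}{31102} - \frac{20465}{37704} = - \frac{547434979}{586334904}$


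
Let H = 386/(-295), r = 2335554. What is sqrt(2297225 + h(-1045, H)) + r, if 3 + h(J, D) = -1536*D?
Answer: 2335554 + 7*sqrt(4083482630)/295 ≈ 2.3371e+6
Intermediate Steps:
H = -386/295 (H = 386*(-1/295) = -386/295 ≈ -1.3085)
h(J, D) = -3 - 1536*D
sqrt(2297225 + h(-1045, H)) + r = sqrt(2297225 + (-3 - 1536*(-386/295))) + 2335554 = sqrt(2297225 + (-3 + 592896/295)) + 2335554 = sqrt(2297225 + 592011/295) + 2335554 = sqrt(678273386/295) + 2335554 = 7*sqrt(4083482630)/295 + 2335554 = 2335554 + 7*sqrt(4083482630)/295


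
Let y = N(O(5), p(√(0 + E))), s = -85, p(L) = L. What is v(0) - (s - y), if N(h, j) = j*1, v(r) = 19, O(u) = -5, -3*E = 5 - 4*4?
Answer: 104 + √33/3 ≈ 105.91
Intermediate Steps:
E = 11/3 (E = -(5 - 4*4)/3 = -(5 - 16)/3 = -⅓*(-11) = 11/3 ≈ 3.6667)
N(h, j) = j
y = √33/3 (y = √(0 + 11/3) = √(11/3) = √33/3 ≈ 1.9149)
v(0) - (s - y) = 19 - (-85 - √33/3) = 19 + (85 + √33/3) = 104 + √33/3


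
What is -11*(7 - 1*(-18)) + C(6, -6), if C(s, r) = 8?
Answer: -267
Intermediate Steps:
-11*(7 - 1*(-18)) + C(6, -6) = -11*(7 - 1*(-18)) + 8 = -11*(7 + 18) + 8 = -11*25 + 8 = -275 + 8 = -267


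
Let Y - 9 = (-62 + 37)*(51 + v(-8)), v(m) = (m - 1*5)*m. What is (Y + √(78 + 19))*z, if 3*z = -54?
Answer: 69588 - 18*√97 ≈ 69411.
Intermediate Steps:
z = -18 (z = (⅓)*(-54) = -18)
v(m) = m*(-5 + m) (v(m) = (m - 5)*m = (-5 + m)*m = m*(-5 + m))
Y = -3866 (Y = 9 + (-62 + 37)*(51 - 8*(-5 - 8)) = 9 - 25*(51 - 8*(-13)) = 9 - 25*(51 + 104) = 9 - 25*155 = 9 - 3875 = -3866)
(Y + √(78 + 19))*z = (-3866 + √(78 + 19))*(-18) = (-3866 + √97)*(-18) = 69588 - 18*√97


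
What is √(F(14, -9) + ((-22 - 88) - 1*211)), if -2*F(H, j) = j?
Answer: I*√1266/2 ≈ 17.79*I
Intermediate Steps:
F(H, j) = -j/2
√(F(14, -9) + ((-22 - 88) - 1*211)) = √(-½*(-9) + ((-22 - 88) - 1*211)) = √(9/2 + (-110 - 211)) = √(9/2 - 321) = √(-633/2) = I*√1266/2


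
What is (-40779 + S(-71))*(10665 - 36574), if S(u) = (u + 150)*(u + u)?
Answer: 1347190273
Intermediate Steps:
S(u) = 2*u*(150 + u) (S(u) = (150 + u)*(2*u) = 2*u*(150 + u))
(-40779 + S(-71))*(10665 - 36574) = (-40779 + 2*(-71)*(150 - 71))*(10665 - 36574) = (-40779 + 2*(-71)*79)*(-25909) = (-40779 - 11218)*(-25909) = -51997*(-25909) = 1347190273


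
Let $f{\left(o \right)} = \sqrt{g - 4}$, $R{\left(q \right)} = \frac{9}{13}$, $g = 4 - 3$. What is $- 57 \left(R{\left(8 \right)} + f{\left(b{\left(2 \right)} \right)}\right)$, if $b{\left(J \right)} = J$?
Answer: $- \frac{513}{13} - 57 i \sqrt{3} \approx -39.462 - 98.727 i$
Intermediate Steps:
$g = 1$
$R{\left(q \right)} = \frac{9}{13}$ ($R{\left(q \right)} = 9 \cdot \frac{1}{13} = \frac{9}{13}$)
$f{\left(o \right)} = i \sqrt{3}$ ($f{\left(o \right)} = \sqrt{1 - 4} = \sqrt{-3} = i \sqrt{3}$)
$- 57 \left(R{\left(8 \right)} + f{\left(b{\left(2 \right)} \right)}\right) = - 57 \left(\frac{9}{13} + i \sqrt{3}\right) = - \frac{513}{13} - 57 i \sqrt{3}$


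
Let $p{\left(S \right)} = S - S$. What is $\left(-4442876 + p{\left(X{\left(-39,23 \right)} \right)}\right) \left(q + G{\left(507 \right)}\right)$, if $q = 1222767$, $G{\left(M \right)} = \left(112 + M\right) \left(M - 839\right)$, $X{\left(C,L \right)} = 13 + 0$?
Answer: $-4519555596884$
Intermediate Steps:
$X{\left(C,L \right)} = 13$
$G{\left(M \right)} = \left(-839 + M\right) \left(112 + M\right)$ ($G{\left(M \right)} = \left(112 + M\right) \left(-839 + M\right) = \left(-839 + M\right) \left(112 + M\right)$)
$p{\left(S \right)} = 0$
$\left(-4442876 + p{\left(X{\left(-39,23 \right)} \right)}\right) \left(q + G{\left(507 \right)}\right) = \left(-4442876 + 0\right) \left(1222767 - \left(462557 - 257049\right)\right) = - 4442876 \left(1222767 - 205508\right) = \left(-4442876\right) 1017259 = -4519555596884$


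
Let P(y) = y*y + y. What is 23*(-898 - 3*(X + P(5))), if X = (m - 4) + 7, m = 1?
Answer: -23000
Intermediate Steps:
P(y) = y + y² (P(y) = y² + y = y + y²)
X = 4 (X = (1 - 4) + 7 = -3 + 7 = 4)
23*(-898 - 3*(X + P(5))) = 23*(-898 - 3*(4 + 5*(1 + 5))) = 23*(-898 - 3*(4 + 5*6)) = 23*(-898 - 3*(4 + 30)) = 23*(-898 - 3*34) = 23*(-898 - 1*102) = 23*(-898 - 102) = 23*(-1000) = -23000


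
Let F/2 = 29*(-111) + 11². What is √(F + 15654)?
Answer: √9458 ≈ 97.252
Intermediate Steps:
F = -6196 (F = 2*(29*(-111) + 11²) = 2*(-3219 + 121) = 2*(-3098) = -6196)
√(F + 15654) = √(-6196 + 15654) = √9458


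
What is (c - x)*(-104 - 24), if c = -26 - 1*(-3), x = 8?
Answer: 3968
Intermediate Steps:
c = -23 (c = -26 + 3 = -23)
(c - x)*(-104 - 24) = (-23 - 1*8)*(-104 - 24) = (-23 - 8)*(-128) = -31*(-128) = 3968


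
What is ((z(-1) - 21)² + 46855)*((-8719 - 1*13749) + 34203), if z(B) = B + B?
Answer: 556051240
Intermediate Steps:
z(B) = 2*B
((z(-1) - 21)² + 46855)*((-8719 - 1*13749) + 34203) = ((2*(-1) - 21)² + 46855)*((-8719 - 1*13749) + 34203) = ((-2 - 21)² + 46855)*((-8719 - 13749) + 34203) = ((-23)² + 46855)*(-22468 + 34203) = (529 + 46855)*11735 = 47384*11735 = 556051240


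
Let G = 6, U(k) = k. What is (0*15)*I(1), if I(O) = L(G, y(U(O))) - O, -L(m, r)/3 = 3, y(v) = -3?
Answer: 0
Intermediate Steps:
L(m, r) = -9 (L(m, r) = -3*3 = -9)
I(O) = -9 - O
(0*15)*I(1) = (0*15)*(-9 - 1*1) = 0*(-9 - 1) = 0*(-10) = 0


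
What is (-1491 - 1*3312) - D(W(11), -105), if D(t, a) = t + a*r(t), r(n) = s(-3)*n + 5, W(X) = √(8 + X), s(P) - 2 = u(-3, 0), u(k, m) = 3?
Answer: -4278 + 524*√19 ≈ -1993.9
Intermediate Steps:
s(P) = 5 (s(P) = 2 + 3 = 5)
r(n) = 5 + 5*n (r(n) = 5*n + 5 = 5 + 5*n)
D(t, a) = t + a*(5 + 5*t)
(-1491 - 1*3312) - D(W(11), -105) = (-1491 - 1*3312) - (√(8 + 11) + 5*(-105)*(1 + √(8 + 11))) = (-1491 - 3312) - (√19 + 5*(-105)*(1 + √19)) = -4803 - (√19 + (-525 - 525*√19)) = -4803 - (-525 - 524*√19) = -4803 + (525 + 524*√19) = -4278 + 524*√19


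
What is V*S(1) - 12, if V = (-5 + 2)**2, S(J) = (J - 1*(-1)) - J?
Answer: -3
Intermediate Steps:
S(J) = 1 (S(J) = (J + 1) - J = (1 + J) - J = 1)
V = 9 (V = (-3)**2 = 9)
V*S(1) - 12 = 9*1 - 12 = 9 - 12 = -3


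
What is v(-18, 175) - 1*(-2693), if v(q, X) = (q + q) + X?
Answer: 2832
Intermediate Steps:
v(q, X) = X + 2*q (v(q, X) = 2*q + X = X + 2*q)
v(-18, 175) - 1*(-2693) = (175 + 2*(-18)) - 1*(-2693) = (175 - 36) + 2693 = 139 + 2693 = 2832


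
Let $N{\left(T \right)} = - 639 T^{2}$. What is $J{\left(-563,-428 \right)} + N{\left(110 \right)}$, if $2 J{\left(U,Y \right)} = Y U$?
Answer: $-7611418$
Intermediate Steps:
$J{\left(U,Y \right)} = \frac{U Y}{2}$ ($J{\left(U,Y \right)} = \frac{Y U}{2} = \frac{U Y}{2}$)
$J{\left(-563,-428 \right)} + N{\left(110 \right)} = \frac{1}{2} \left(-563\right) \left(-428\right) - 639 \cdot 110^{2} = 120482 - 7731900 = -7611418$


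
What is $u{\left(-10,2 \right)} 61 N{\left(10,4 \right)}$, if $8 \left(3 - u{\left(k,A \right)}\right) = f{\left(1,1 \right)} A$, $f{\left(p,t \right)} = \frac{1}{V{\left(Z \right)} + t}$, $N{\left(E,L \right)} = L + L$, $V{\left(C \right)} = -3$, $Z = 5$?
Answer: $1525$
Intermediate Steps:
$N{\left(E,L \right)} = 2 L$
$f{\left(p,t \right)} = \frac{1}{-3 + t}$
$u{\left(k,A \right)} = 3 + \frac{A}{16}$ ($u{\left(k,A \right)} = 3 - \frac{\frac{1}{-3 + 1} A}{8} = 3 - \frac{\frac{1}{-2} A}{8} = 3 - \frac{\left(- \frac{1}{2}\right) A}{8} = 3 + \frac{A}{16}$)
$u{\left(-10,2 \right)} 61 N{\left(10,4 \right)} = \left(3 + \frac{1}{16} \cdot 2\right) 61 \cdot 2 \cdot 4 = \left(3 + \frac{1}{8}\right) 61 \cdot 8 = \frac{25}{8} \cdot 61 \cdot 8 = \frac{1525}{8} \cdot 8 = 1525$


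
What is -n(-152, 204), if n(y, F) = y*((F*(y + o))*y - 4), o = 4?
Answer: 697555360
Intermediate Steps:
n(y, F) = y*(-4 + F*y*(4 + y)) (n(y, F) = y*((F*(y + 4))*y - 4) = y*((F*(4 + y))*y - 4) = y*(F*y*(4 + y) - 4) = y*(-4 + F*y*(4 + y)))
-n(-152, 204) = -(-152)*(-4 + 204*(-152)**2 + 4*204*(-152)) = -(-152)*(-4 + 204*23104 - 124032) = -(-152)*(-4 + 4713216 - 124032) = -(-152)*4589180 = -1*(-697555360) = 697555360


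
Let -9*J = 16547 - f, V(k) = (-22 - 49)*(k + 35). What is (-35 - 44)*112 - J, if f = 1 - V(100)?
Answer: -72671/9 ≈ -8074.6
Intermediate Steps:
V(k) = -2485 - 71*k (V(k) = -71*(35 + k) = -2485 - 71*k)
f = 9586 (f = 1 - (-2485 - 71*100) = 1 - (-2485 - 7100) = 1 - 1*(-9585) = 1 + 9585 = 9586)
J = -6961/9 (J = -(16547 - 1*9586)/9 = -(16547 - 9586)/9 = -⅑*6961 = -6961/9 ≈ -773.44)
(-35 - 44)*112 - J = (-35 - 44)*112 - 1*(-6961/9) = -79*112 + 6961/9 = -8848 + 6961/9 = -72671/9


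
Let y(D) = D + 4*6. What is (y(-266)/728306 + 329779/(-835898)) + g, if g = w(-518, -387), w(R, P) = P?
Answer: -117920964976323/304394764394 ≈ -387.40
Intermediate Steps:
y(D) = 24 + D (y(D) = D + 24 = 24 + D)
g = -387
(y(-266)/728306 + 329779/(-835898)) + g = ((24 - 266)/728306 + 329779/(-835898)) - 387 = (-242*1/728306 + 329779*(-1/835898)) - 387 = (-121/364153 - 329779/835898) - 387 = -120191155845/304394764394 - 387 = -117920964976323/304394764394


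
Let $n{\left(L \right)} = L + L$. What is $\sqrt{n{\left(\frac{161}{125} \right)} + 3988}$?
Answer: $\frac{\sqrt{2494110}}{25} \approx 63.171$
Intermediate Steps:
$n{\left(L \right)} = 2 L$
$\sqrt{n{\left(\frac{161}{125} \right)} + 3988} = \sqrt{2 \cdot \frac{161}{125} + 3988} = \sqrt{\frac{322}{125} + 3988} = \sqrt{\frac{498822}{125}} = \frac{\sqrt{2494110}}{25}$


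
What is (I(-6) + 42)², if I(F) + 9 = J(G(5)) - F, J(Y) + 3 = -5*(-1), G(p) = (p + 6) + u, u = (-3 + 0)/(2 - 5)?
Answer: 1681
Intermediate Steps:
u = 1 (u = -3/(-3) = -3*(-⅓) = 1)
G(p) = 7 + p (G(p) = (p + 6) + 1 = (6 + p) + 1 = 7 + p)
J(Y) = 2 (J(Y) = -3 - 5*(-1) = -3 + 5 = 2)
I(F) = -7 - F (I(F) = -9 + (2 - F) = -7 - F)
(I(-6) + 42)² = ((-7 - 1*(-6)) + 42)² = ((-7 + 6) + 42)² = (-1 + 42)² = 41² = 1681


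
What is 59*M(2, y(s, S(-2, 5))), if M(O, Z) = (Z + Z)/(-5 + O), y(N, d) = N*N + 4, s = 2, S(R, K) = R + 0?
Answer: -944/3 ≈ -314.67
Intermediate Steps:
S(R, K) = R
y(N, d) = 4 + N**2 (y(N, d) = N**2 + 4 = 4 + N**2)
M(O, Z) = 2*Z/(-5 + O) (M(O, Z) = (2*Z)/(-5 + O) = 2*Z/(-5 + O))
59*M(2, y(s, S(-2, 5))) = 59*(2*(4 + 2**2)/(-5 + 2)) = 59*(2*(4 + 4)/(-3)) = 59*(2*8*(-1/3)) = 59*(-16/3) = -944/3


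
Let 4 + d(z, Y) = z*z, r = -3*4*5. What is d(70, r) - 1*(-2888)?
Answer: 7784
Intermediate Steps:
r = -60 (r = -12*5 = -60)
d(z, Y) = -4 + z² (d(z, Y) = -4 + z*z = -4 + z²)
d(70, r) - 1*(-2888) = (-4 + 70²) - 1*(-2888) = (-4 + 4900) + 2888 = 4896 + 2888 = 7784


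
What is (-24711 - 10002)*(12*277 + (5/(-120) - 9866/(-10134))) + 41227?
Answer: -519658609815/4504 ≈ -1.1538e+8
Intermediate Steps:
(-24711 - 10002)*(12*277 + (5/(-120) - 9866/(-10134))) + 41227 = -34713*(3324 + (5*(-1/120) - 9866*(-1/10134))) + 41227 = -34713*(3324 + (-1/24 + 4933/5067)) + 41227 = -34713*(3324 + 37775/40536) + 41227 = -34713*134779439/40536 + 41227 = -519844296223/4504 + 41227 = -519658609815/4504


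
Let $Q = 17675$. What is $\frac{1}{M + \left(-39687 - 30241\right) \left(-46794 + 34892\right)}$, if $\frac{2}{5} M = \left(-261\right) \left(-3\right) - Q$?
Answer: $\frac{1}{832240826} \approx 1.2016 \cdot 10^{-9}$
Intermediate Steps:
$M = -42230$ ($M = \frac{5 \left(\left(-261\right) \left(-3\right) - 17675\right)}{2} = \frac{5 \left(783 - 17675\right)}{2} = \frac{5}{2} \left(-16892\right) = -42230$)
$\frac{1}{M + \left(-39687 - 30241\right) \left(-46794 + 34892\right)} = \frac{1}{-42230 + \left(-39687 - 30241\right) \left(-46794 + 34892\right)} = \frac{1}{-42230 - -832283056} = \frac{1}{-42230 + 832283056} = \frac{1}{832240826}$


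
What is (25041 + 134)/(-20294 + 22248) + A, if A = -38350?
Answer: -74910725/1954 ≈ -38337.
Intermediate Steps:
(25041 + 134)/(-20294 + 22248) + A = (25041 + 134)/(-20294 + 22248) - 38350 = 25175/1954 - 38350 = -74910725/1954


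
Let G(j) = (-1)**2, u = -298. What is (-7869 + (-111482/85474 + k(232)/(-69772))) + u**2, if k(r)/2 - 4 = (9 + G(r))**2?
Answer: 60332951261498/745461491 ≈ 80934.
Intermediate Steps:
G(j) = 1
k(r) = 208 (k(r) = 8 + 2*(9 + 1)**2 = 8 + 2*10**2 = 8 + 2*100 = 8 + 200 = 208)
(-7869 + (-111482/85474 + k(232)/(-69772))) + u**2 = (-7869 + (-111482/85474 + 208/(-69772))) + (-298)**2 = (-7869 + (-111482*1/85474 + 208*(-1/69772))) + 88804 = (-7869 + (-55741/42737 - 52/17443)) + 88804 = (-7869 - 974512587/745461491) + 88804 = -5867010985266/745461491 + 88804 = 60332951261498/745461491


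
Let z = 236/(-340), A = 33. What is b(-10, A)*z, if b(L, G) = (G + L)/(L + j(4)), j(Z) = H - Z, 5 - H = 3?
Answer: 1357/1020 ≈ 1.3304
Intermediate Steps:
H = 2 (H = 5 - 1*3 = 5 - 3 = 2)
z = -59/85 (z = 236*(-1/340) = -59/85 ≈ -0.69412)
j(Z) = 2 - Z
b(L, G) = (G + L)/(-2 + L) (b(L, G) = (G + L)/(L + (2 - 1*4)) = (G + L)/(L + (2 - 4)) = (G + L)/(L - 2) = (G + L)/(-2 + L))
b(-10, A)*z = ((33 - 10)/(-2 - 10))*(-59/85) = (23/(-12))*(-59/85) = -1/12*23*(-59/85) = -23/12*(-59/85) = 1357/1020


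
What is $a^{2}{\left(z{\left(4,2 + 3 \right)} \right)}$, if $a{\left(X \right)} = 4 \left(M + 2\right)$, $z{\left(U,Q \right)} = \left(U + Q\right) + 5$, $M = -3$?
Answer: $16$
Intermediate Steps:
$z{\left(U,Q \right)} = 5 + Q + U$ ($z{\left(U,Q \right)} = \left(Q + U\right) + 5 = 5 + Q + U$)
$a{\left(X \right)} = -4$ ($a{\left(X \right)} = 4 \left(-3 + 2\right) = 4 \left(-1\right) = -4$)
$a^{2}{\left(z{\left(4,2 + 3 \right)} \right)} = \left(-4\right)^{2} = 16$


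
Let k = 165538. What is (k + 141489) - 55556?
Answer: 251471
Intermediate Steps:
(k + 141489) - 55556 = (165538 + 141489) - 55556 = 307027 - 55556 = 251471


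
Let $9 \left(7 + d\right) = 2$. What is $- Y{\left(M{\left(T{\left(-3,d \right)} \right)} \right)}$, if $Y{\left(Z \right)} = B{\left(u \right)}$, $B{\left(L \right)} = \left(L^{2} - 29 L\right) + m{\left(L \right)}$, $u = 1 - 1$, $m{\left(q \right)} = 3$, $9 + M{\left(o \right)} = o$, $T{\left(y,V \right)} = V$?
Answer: $-3$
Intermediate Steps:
$d = - \frac{61}{9}$ ($d = -7 + \frac{1}{9} \cdot 2 = -7 + \frac{2}{9} = - \frac{61}{9} \approx -6.7778$)
$M{\left(o \right)} = -9 + o$
$u = 0$
$B{\left(L \right)} = 3 + L^{2} - 29 L$ ($B{\left(L \right)} = \left(L^{2} - 29 L\right) + 3 = 3 + L^{2} - 29 L$)
$Y{\left(Z \right)} = 3$ ($Y{\left(Z \right)} = 3 + 0^{2} - 0 = 3 + 0 + 0 = 3$)
$- Y{\left(M{\left(T{\left(-3,d \right)} \right)} \right)} = \left(-1\right) 3 = -3$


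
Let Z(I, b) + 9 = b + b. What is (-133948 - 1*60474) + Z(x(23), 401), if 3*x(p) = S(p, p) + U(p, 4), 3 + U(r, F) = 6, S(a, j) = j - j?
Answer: -193629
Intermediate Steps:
S(a, j) = 0
U(r, F) = 3 (U(r, F) = -3 + 6 = 3)
x(p) = 1 (x(p) = (0 + 3)/3 = (1/3)*3 = 1)
Z(I, b) = -9 + 2*b (Z(I, b) = -9 + (b + b) = -9 + 2*b)
(-133948 - 1*60474) + Z(x(23), 401) = (-133948 - 1*60474) + (-9 + 2*401) = (-133948 - 60474) + (-9 + 802) = -194422 + 793 = -193629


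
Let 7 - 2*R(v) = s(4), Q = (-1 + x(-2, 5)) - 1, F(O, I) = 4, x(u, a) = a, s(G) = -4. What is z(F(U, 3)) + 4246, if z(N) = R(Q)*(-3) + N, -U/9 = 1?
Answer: 8467/2 ≈ 4233.5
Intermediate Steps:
U = -9 (U = -9*1 = -9)
Q = 3 (Q = (-1 + 5) - 1 = 4 - 1 = 3)
R(v) = 11/2 (R(v) = 7/2 - ½*(-4) = 7/2 + 2 = 11/2)
z(N) = -33/2 + N (z(N) = (11/2)*(-3) + N = -33/2 + N)
z(F(U, 3)) + 4246 = (-33/2 + 4) + 4246 = -25/2 + 4246 = 8467/2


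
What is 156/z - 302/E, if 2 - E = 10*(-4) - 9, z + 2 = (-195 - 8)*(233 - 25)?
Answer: -6380104/1076763 ≈ -5.9253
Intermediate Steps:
z = -42226 (z = -2 + (-195 - 8)*(233 - 25) = -2 - 203*208 = -2 - 42224 = -42226)
E = 51 (E = 2 - (10*(-4) - 9) = 2 - (-40 - 9) = 2 - 1*(-49) = 2 + 49 = 51)
156/z - 302/E = 156/(-42226) - 302/51 = 156*(-1/42226) - 302*1/51 = -78/21113 - 302/51 = -6380104/1076763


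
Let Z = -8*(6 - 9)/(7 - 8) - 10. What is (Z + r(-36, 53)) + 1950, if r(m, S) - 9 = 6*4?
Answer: 1949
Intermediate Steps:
r(m, S) = 33 (r(m, S) = 9 + 6*4 = 9 + 24 = 33)
Z = -34 (Z = -(-24)/(-1) - 10 = -(-24)*(-1) - 10 = -8*3 - 10 = -24 - 10 = -34)
(Z + r(-36, 53)) + 1950 = (-34 + 33) + 1950 = -1 + 1950 = 1949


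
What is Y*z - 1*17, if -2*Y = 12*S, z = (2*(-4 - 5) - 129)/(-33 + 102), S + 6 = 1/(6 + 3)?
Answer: -6367/69 ≈ -92.275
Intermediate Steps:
S = -53/9 (S = -6 + 1/(6 + 3) = -6 + 1/9 = -6 + ⅑ = -53/9 ≈ -5.8889)
z = -49/23 (z = (2*(-9) - 129)/69 = (-18 - 129)*(1/69) = -147*1/69 = -49/23 ≈ -2.1304)
Y = 106/3 (Y = -6*(-53)/9 = -½*(-212/3) = 106/3 ≈ 35.333)
Y*z - 1*17 = (106/3)*(-49/23) - 1*17 = -5194/69 - 17 = -6367/69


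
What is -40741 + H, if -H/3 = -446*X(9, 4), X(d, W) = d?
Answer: -28699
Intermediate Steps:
H = 12042 (H = -(-1338)*9 = -3*(-4014) = 12042)
-40741 + H = -40741 + 12042 = -28699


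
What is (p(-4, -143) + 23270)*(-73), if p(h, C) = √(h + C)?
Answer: -1698710 - 511*I*√3 ≈ -1.6987e+6 - 885.08*I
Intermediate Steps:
p(h, C) = √(C + h)
(p(-4, -143) + 23270)*(-73) = (√(-143 - 4) + 23270)*(-73) = (√(-147) + 23270)*(-73) = (7*I*√3 + 23270)*(-73) = (23270 + 7*I*√3)*(-73) = -1698710 - 511*I*√3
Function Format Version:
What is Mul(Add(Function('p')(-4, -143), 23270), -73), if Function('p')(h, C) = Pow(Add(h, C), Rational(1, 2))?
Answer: Add(-1698710, Mul(-511, I, Pow(3, Rational(1, 2)))) ≈ Add(-1.6987e+6, Mul(-885.08, I))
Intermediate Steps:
Function('p')(h, C) = Pow(Add(C, h), Rational(1, 2))
Mul(Add(Function('p')(-4, -143), 23270), -73) = Mul(Add(Pow(Add(-143, -4), Rational(1, 2)), 23270), -73) = Mul(Add(Pow(-147, Rational(1, 2)), 23270), -73) = Mul(Add(Mul(7, I, Pow(3, Rational(1, 2))), 23270), -73) = Mul(Add(23270, Mul(7, I, Pow(3, Rational(1, 2)))), -73) = Add(-1698710, Mul(-511, I, Pow(3, Rational(1, 2))))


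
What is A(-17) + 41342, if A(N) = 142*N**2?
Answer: 82380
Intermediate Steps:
A(-17) + 41342 = 142*(-17)**2 + 41342 = 142*289 + 41342 = 41038 + 41342 = 82380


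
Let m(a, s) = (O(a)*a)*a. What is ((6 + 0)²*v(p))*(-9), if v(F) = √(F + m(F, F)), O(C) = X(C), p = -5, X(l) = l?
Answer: -324*I*√130 ≈ -3694.2*I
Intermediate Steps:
O(C) = C
m(a, s) = a³ (m(a, s) = (a*a)*a = a²*a = a³)
v(F) = √(F + F³)
((6 + 0)²*v(p))*(-9) = ((6 + 0)²*√(-5 + (-5)³))*(-9) = (6²*√(-5 - 125))*(-9) = (36*√(-130))*(-9) = (36*(I*√130))*(-9) = (36*I*√130)*(-9) = -324*I*√130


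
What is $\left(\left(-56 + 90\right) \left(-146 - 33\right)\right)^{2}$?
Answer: $37039396$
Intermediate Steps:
$\left(\left(-56 + 90\right) \left(-146 - 33\right)\right)^{2} = \left(34 \left(-179\right)\right)^{2} = \left(-6086\right)^{2} = 37039396$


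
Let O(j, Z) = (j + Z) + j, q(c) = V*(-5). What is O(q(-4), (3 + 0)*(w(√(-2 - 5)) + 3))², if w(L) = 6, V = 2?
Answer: 49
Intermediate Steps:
q(c) = -10 (q(c) = 2*(-5) = -10)
O(j, Z) = Z + 2*j (O(j, Z) = (Z + j) + j = Z + 2*j)
O(q(-4), (3 + 0)*(w(√(-2 - 5)) + 3))² = ((3 + 0)*(6 + 3) + 2*(-10))² = (3*9 - 20)² = (27 - 20)² = 7² = 49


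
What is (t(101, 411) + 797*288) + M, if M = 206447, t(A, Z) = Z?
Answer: 436394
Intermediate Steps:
(t(101, 411) + 797*288) + M = (411 + 797*288) + 206447 = (411 + 229536) + 206447 = 229947 + 206447 = 436394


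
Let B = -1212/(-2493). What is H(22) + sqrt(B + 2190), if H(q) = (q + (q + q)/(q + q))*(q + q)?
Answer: 1012 + sqrt(1512664314)/831 ≈ 1058.8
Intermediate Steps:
H(q) = 2*q*(1 + q) (H(q) = (q + (2*q)/((2*q)))*(2*q) = (q + (2*q)*(1/(2*q)))*(2*q) = (q + 1)*(2*q) = (1 + q)*(2*q) = 2*q*(1 + q))
B = 404/831 (B = -1212*(-1/2493) = 404/831 ≈ 0.48616)
H(22) + sqrt(B + 2190) = 2*22*(1 + 22) + sqrt(404/831 + 2190) = 2*22*23 + sqrt(1820294/831) = 1012 + sqrt(1512664314)/831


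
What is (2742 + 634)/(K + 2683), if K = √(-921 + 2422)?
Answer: 2264452/1799247 - 844*√1501/1799247 ≈ 1.2404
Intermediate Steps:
K = √1501 ≈ 38.743
(2742 + 634)/(K + 2683) = (2742 + 634)/(√1501 + 2683) = 3376/(2683 + √1501)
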